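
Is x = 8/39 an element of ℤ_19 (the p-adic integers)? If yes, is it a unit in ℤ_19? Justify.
x ∈ ℤ_19^× (unit); v_19(x) = 0

ℤ_19 = {x ∈ ℚ_19 : v_19(x) ≥ 0} and ℤ_19^× = {x ∈ ℤ_19 : v_19(x) = 0}. Here v_19(8/39) = v_19(num) − v_19(den) = 0; compare against these criteria.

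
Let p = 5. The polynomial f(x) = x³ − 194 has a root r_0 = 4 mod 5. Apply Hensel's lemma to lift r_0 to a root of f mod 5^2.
r_1 = 14 (mod 25)

Hensel: r_{i+1} = r_i − f(r_i)/f′(r_i) mod 5^{i+2}, where f′(x) = 3x². Iterate:
  r_0 = 4 (mod 5)
  r_1 = 14 (mod 25)
Final: r = 14 with f(r) ≡ 0 mod 5^2.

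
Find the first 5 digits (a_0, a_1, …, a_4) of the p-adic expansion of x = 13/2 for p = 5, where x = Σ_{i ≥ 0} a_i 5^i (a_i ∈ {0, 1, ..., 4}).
(a_0, …, a_4) = (4, 3, 2, 2, 2)

v_5(13/2) = 0 (numerator and denominator both coprime to 5), so x ∈ ℤ_5^×. Compute digits iteratively via a_i = x_i mod 5, x_{i+1} = (x_i − a_i)/5, with x_0 = x:
  x_0 = 13/2;  a_0 = 4;  x_1 = (x_0 − 4)/5 = 1/2
  x_1 = 1/2;  a_1 = 3;  x_2 = (x_1 − 3)/5 = -1/2
  x_2 = -1/2;  a_2 = 2;  x_3 = (x_2 − 2)/5 = -1/2
  x_3 = -1/2;  a_3 = 2;  x_4 = (x_3 − 2)/5 = -1/2
  x_4 = -1/2;  a_4 = 2;  x_5 = (x_4 − 2)/5 = -1/2
Digits: (4, 3, 2, 2, 2).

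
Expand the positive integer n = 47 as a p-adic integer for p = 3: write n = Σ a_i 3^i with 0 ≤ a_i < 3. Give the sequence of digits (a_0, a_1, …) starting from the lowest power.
(a_0, a_1, …) = (2, 0, 2, 1)

Repeated division by 3 gives the digits low-to-high: 47 = 2 + 2·3^2 + 1·3^3. Digit sequence: (2, 0, 2, 1).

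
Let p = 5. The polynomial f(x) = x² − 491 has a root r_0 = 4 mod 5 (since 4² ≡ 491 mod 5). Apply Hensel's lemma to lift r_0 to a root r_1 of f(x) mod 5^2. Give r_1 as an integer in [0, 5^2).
r_1 = 4 (mod 25)

Hensel's recurrence: r_{i+1} = r_i − f(r_i)·(f′(r_i))^{-1} mod 5^{i+2}, with f′(x) = 2x. Iterate:
  r_0 = 4 (mod 5)
  r_1 = 4 (mod 25)
Final: r_1 = 4, and one checks f(r_1) ≡ 0 mod 5^2.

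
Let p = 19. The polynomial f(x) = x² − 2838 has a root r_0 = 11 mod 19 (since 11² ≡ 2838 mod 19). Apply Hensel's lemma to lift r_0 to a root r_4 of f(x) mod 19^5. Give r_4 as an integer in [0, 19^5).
r_4 = 688381 (mod 2476099)

Hensel's recurrence: r_{i+1} = r_i − f(r_i)·(f′(r_i))^{-1} mod 19^{i+2}, with f′(x) = 2x. Iterate:
  r_0 = 11 (mod 19)
  r_1 = 315 (mod 361)
  r_2 = 2481 (mod 6859)
  r_3 = 36776 (mod 130321)
  r_4 = 688381 (mod 2476099)
Final: r_4 = 688381, and one checks f(r_4) ≡ 0 mod 19^5.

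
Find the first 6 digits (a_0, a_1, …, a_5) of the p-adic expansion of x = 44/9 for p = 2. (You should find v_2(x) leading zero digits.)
(a_0, …, a_5) = (0, 0, 1, 1, 0, 0)

v_2(44/9) = 2, so a_0 = ... = a_1 = 0. Factor out: x = 2^2 · u with u = 11/9 a unit in ℤ_2. Expand u iteratively via a_{v+i} = u_i mod 2, u_{i+1} = (u_i − a_{v+i})/2:
  u_0 = 11/9;  a_2 = 1;  u_1 = (u_0 − 1)/2 = 1/9
  u_1 = 1/9;  a_3 = 1;  u_2 = (u_1 − 1)/2 = -4/9
  u_2 = -4/9;  a_4 = 0;  u_3 = (u_2 − 0)/2 = -2/9
  u_3 = -2/9;  a_5 = 0;  u_4 = (u_3 − 0)/2 = -1/9
Digits: (0, 0, 1, 1, 0, 0).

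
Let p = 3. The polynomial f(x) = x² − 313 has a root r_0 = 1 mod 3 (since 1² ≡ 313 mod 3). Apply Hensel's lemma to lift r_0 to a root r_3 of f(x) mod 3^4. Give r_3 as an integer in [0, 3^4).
r_3 = 31 (mod 81)

Hensel's recurrence: r_{i+1} = r_i − f(r_i)·(f′(r_i))^{-1} mod 3^{i+2}, with f′(x) = 2x. Iterate:
  r_0 = 1 (mod 3)
  r_1 = 4 (mod 9)
  r_2 = 4 (mod 27)
  r_3 = 31 (mod 81)
Final: r_3 = 31, and one checks f(r_3) ≡ 0 mod 3^4.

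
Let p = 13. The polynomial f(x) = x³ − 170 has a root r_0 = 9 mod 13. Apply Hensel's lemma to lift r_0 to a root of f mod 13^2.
r_1 = 22 (mod 169)

Hensel: r_{i+1} = r_i − f(r_i)/f′(r_i) mod 13^{i+2}, where f′(x) = 3x². Iterate:
  r_0 = 9 (mod 13)
  r_1 = 22 (mod 169)
Final: r = 22 with f(r) ≡ 0 mod 13^2.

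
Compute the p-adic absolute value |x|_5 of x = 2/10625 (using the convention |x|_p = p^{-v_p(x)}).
|2/10625|_5 = 625

Step 1 — compute v_5(x) by factoring powers of 5 out of the numerator and denominator: v_5(2/10625) = -4. Step 2 — apply |x|_p = p^{-v_p(x)} = 5^{4} = 625.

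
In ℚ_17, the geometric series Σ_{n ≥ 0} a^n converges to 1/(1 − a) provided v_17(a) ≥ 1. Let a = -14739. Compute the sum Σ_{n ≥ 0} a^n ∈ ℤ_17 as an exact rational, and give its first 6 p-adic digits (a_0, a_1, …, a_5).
Σ a^n = 1/(1 − a) = 1/14740;  first 6 digits = (1, 0, 0, 14, 16, 16)

v_17(a) = 3 ≥ 1, so the series converges in ℤ_17 to 1/(1 − a) = 1/(1 − (-14739)) = 1/14740. Expand this rational in ℤ_17: compute digits iteratively via d_i = x_i mod 17, x_{i+1} = (x_i − d_i)/17. The first 6 digits are (1, 0, 0, 14, 16, 16).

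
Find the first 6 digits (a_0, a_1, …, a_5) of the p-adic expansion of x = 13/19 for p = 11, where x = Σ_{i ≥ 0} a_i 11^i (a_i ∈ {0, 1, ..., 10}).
(a_0, …, a_5) = (3, 5, 3, 2, 5, 3)

v_11(13/19) = 0 (numerator and denominator both coprime to 11), so x ∈ ℤ_11^×. Compute digits iteratively via a_i = x_i mod 11, x_{i+1} = (x_i − a_i)/11, with x_0 = x:
  x_0 = 13/19;  a_0 = 3;  x_1 = (x_0 − 3)/11 = -4/19
  x_1 = -4/19;  a_1 = 5;  x_2 = (x_1 − 5)/11 = -9/19
  x_2 = -9/19;  a_2 = 3;  x_3 = (x_2 − 3)/11 = -6/19
  x_3 = -6/19;  a_3 = 2;  x_4 = (x_3 − 2)/11 = -4/19
  x_4 = -4/19;  a_4 = 5;  x_5 = (x_4 − 5)/11 = -9/19
  x_5 = -9/19;  a_5 = 3;  x_6 = (x_5 − 3)/11 = -6/19
Digits: (3, 5, 3, 2, 5, 3).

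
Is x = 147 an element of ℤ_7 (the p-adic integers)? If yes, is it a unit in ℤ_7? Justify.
x ∈ ℤ_7 but not a unit; v_7(x) = 2 > 0

ℤ_7 = {x ∈ ℚ_7 : v_7(x) ≥ 0} and ℤ_7^× = {x ∈ ℤ_7 : v_7(x) = 0}. Here v_7(147) = v_7(num) − v_7(den) = 2; compare against these criteria.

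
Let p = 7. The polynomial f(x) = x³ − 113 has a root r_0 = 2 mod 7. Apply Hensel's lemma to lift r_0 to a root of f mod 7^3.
r_2 = 219 (mod 343)

Hensel: r_{i+1} = r_i − f(r_i)/f′(r_i) mod 7^{i+2}, where f′(x) = 3x². Iterate:
  r_0 = 2 (mod 7)
  r_1 = 23 (mod 49)
  r_2 = 219 (mod 343)
Final: r = 219 with f(r) ≡ 0 mod 7^3.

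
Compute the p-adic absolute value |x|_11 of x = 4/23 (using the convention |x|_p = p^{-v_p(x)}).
|4/23|_11 = 1

Step 1 — compute v_11(x) by factoring powers of 11 out of the numerator and denominator: v_11(4/23) = 0. Step 2 — apply |x|_p = p^{-v_p(x)} = 11^{0} = 1.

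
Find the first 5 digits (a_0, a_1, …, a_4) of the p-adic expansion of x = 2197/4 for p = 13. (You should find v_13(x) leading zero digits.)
(a_0, …, a_4) = (0, 0, 0, 10, 9)

v_13(2197/4) = 3, so a_0 = ... = a_2 = 0. Factor out: x = 13^3 · u with u = 1/4 a unit in ℤ_13. Expand u iteratively via a_{v+i} = u_i mod 13, u_{i+1} = (u_i − a_{v+i})/13:
  u_0 = 1/4;  a_3 = 10;  u_1 = (u_0 − 10)/13 = -3/4
  u_1 = -3/4;  a_4 = 9;  u_2 = (u_1 − 9)/13 = -3/4
Digits: (0, 0, 0, 10, 9).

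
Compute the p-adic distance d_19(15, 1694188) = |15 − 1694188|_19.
d_19(15, 1694188) = 1/130321

Step 1 — x − y = 15 − 1694188 = -1694173. Step 2 — v_19(-1694173) = 4 (factor: -1694173 = −(19^4 · 13); the sign does not affect v_p). Step 3 — |x − y|_19 = 19^{-4} = 1/130321.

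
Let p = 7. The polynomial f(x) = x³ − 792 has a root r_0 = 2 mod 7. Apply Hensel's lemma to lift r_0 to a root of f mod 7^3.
r_2 = 296 (mod 343)

Hensel: r_{i+1} = r_i − f(r_i)/f′(r_i) mod 7^{i+2}, where f′(x) = 3x². Iterate:
  r_0 = 2 (mod 7)
  r_1 = 2 (mod 49)
  r_2 = 296 (mod 343)
Final: r = 296 with f(r) ≡ 0 mod 7^3.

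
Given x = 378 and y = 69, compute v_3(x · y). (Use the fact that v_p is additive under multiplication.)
v_3(26082) = 4

v_p(x) = 3 (factor: 378 = 3^3 · 14); v_p(y) = 1 (factor: 69 = 3^1 · 23). Additivity: v_p(xy) = v_p(x) + v_p(y) = 3 + 1 = 4. (Direct check: xy = 26082 = 3^4 · (322).)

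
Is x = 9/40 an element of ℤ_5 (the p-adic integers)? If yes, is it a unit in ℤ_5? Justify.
x ∉ ℤ_5 (v_5(x) = -1 < 0)

ℤ_5 = {x ∈ ℚ_5 : v_5(x) ≥ 0} and ℤ_5^× = {x ∈ ℤ_5 : v_5(x) = 0}. Here v_5(9/40) = v_5(num) − v_5(den) = -1; compare against these criteria.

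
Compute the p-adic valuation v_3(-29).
v_3(-29) = 0

v_3(n) is the largest exponent k such that 3^k divides n. Factor out: -29 = -3^0 · 29. (Sign doesn't affect v_p.) So v_3(-29) = 0.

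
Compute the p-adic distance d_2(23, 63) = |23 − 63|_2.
d_2(23, 63) = 1/8

Step 1 — x − y = 23 − 63 = -40. Step 2 — v_2(-40) = 3 (factor: -40 = −(2^3 · 5); the sign does not affect v_p). Step 3 — |x − y|_2 = 2^{-3} = 1/8.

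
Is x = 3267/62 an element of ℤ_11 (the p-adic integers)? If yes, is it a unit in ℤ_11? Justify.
x ∈ ℤ_11 but not a unit; v_11(x) = 2 > 0

ℤ_11 = {x ∈ ℚ_11 : v_11(x) ≥ 0} and ℤ_11^× = {x ∈ ℤ_11 : v_11(x) = 0}. Here v_11(3267/62) = v_11(num) − v_11(den) = 2; compare against these criteria.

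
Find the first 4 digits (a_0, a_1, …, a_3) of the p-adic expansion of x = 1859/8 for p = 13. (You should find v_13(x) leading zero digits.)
(a_0, …, a_3) = (0, 0, 3, 8)

v_13(1859/8) = 2, so a_0 = ... = a_1 = 0. Factor out: x = 13^2 · u with u = 11/8 a unit in ℤ_13. Expand u iteratively via a_{v+i} = u_i mod 13, u_{i+1} = (u_i − a_{v+i})/13:
  u_0 = 11/8;  a_2 = 3;  u_1 = (u_0 − 3)/13 = -1/8
  u_1 = -1/8;  a_3 = 8;  u_2 = (u_1 − 8)/13 = -5/8
Digits: (0, 0, 3, 8).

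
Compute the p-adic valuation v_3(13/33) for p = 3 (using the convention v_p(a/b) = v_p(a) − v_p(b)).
v_3(13/33) = -1

Factor powers of 3 from the numerator and denominator of the reduced fraction: 13 = 3^0 · 13 and 33 = 3^1 · 11. Apply v_p(a/b) = v_p(a) − v_p(b): v_3(13/33) = 0 − 1 = -1.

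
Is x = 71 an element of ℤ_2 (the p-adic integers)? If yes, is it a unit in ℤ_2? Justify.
x ∈ ℤ_2^× (unit); v_2(x) = 0

ℤ_2 = {x ∈ ℚ_2 : v_2(x) ≥ 0} and ℤ_2^× = {x ∈ ℤ_2 : v_2(x) = 0}. Here v_2(71) = v_2(num) − v_2(den) = 0; compare against these criteria.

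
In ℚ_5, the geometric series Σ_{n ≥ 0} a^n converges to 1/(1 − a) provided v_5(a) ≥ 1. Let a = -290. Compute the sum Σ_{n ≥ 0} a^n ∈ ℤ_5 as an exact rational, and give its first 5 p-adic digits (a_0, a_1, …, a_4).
Σ a^n = 1/(1 − a) = 1/291;  first 5 digits = (1, 2, 2, 3, 2)

v_5(a) = 1 ≥ 1, so the series converges in ℤ_5 to 1/(1 − a) = 1/(1 − (-290)) = 1/291. Expand this rational in ℤ_5: compute digits iteratively via d_i = x_i mod 5, x_{i+1} = (x_i − d_i)/5. The first 5 digits are (1, 2, 2, 3, 2).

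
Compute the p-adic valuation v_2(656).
v_2(656) = 4

v_2(n) is the largest exponent k such that 2^k divides n. Factor out: 656 = 2^4 · 41. (Sign doesn't affect v_p.) So v_2(656) = 4.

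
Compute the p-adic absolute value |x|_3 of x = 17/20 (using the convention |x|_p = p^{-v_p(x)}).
|17/20|_3 = 1

Step 1 — compute v_3(x) by factoring powers of 3 out of the numerator and denominator: v_3(17/20) = 0. Step 2 — apply |x|_p = p^{-v_p(x)} = 3^{0} = 1.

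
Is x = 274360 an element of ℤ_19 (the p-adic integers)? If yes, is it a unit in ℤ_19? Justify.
x ∈ ℤ_19 but not a unit; v_19(x) = 3 > 0

ℤ_19 = {x ∈ ℚ_19 : v_19(x) ≥ 0} and ℤ_19^× = {x ∈ ℤ_19 : v_19(x) = 0}. Here v_19(274360) = v_19(num) − v_19(den) = 3; compare against these criteria.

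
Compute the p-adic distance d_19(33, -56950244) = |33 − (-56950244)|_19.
d_19(33, -56950244) = 1/2476099

Step 1 — x − y = 33 − (-56950244) = 56950277. Step 2 — v_19(56950277) = 5 (factor: 56950277 = (19^5 · 23); the sign does not affect v_p). Step 3 — |x − y|_19 = 19^{-5} = 1/2476099.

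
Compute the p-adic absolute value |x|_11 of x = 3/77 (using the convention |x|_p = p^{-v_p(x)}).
|3/77|_11 = 11

Step 1 — compute v_11(x) by factoring powers of 11 out of the numerator and denominator: v_11(3/77) = -1. Step 2 — apply |x|_p = p^{-v_p(x)} = 11^{1} = 11.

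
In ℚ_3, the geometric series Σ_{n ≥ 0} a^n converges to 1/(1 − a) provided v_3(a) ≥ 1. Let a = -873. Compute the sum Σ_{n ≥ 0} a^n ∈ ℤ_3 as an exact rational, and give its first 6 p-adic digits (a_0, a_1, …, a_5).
Σ a^n = 1/(1 − a) = 1/874;  first 6 digits = (1, 0, 2, 0, 2, 0)

v_3(a) = 2 ≥ 1, so the series converges in ℤ_3 to 1/(1 − a) = 1/(1 − (-873)) = 1/874. Expand this rational in ℤ_3: compute digits iteratively via d_i = x_i mod 3, x_{i+1} = (x_i − d_i)/3. The first 6 digits are (1, 0, 2, 0, 2, 0).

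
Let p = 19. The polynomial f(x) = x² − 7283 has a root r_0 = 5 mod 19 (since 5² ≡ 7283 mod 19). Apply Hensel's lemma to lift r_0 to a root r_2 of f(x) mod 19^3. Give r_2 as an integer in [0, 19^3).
r_2 = 1525 (mod 6859)

Hensel's recurrence: r_{i+1} = r_i − f(r_i)·(f′(r_i))^{-1} mod 19^{i+2}, with f′(x) = 2x. Iterate:
  r_0 = 5 (mod 19)
  r_1 = 81 (mod 361)
  r_2 = 1525 (mod 6859)
Final: r_2 = 1525, and one checks f(r_2) ≡ 0 mod 19^3.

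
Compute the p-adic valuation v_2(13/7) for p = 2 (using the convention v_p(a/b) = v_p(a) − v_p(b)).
v_2(13/7) = 0

Factor powers of 2 from the numerator and denominator of the reduced fraction: 13 = 2^0 · 13 and 7 = 2^0 · 7. Apply v_p(a/b) = v_p(a) − v_p(b): v_2(13/7) = 0 − 0 = 0.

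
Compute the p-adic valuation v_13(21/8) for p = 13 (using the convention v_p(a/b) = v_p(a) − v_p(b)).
v_13(21/8) = 0

Factor powers of 13 from the numerator and denominator of the reduced fraction: 21 = 13^0 · 21 and 8 = 13^0 · 8. Apply v_p(a/b) = v_p(a) − v_p(b): v_13(21/8) = 0 − 0 = 0.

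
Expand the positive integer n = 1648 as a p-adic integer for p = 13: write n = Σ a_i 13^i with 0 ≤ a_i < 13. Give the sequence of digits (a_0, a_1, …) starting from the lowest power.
(a_0, a_1, …) = (10, 9, 9)

Repeated division by 13 gives the digits low-to-high: 1648 = 10 + 9·13^1 + 9·13^2. Digit sequence: (10, 9, 9).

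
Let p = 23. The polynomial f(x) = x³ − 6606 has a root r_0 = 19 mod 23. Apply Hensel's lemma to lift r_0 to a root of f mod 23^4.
r_3 = 264657 (mod 279841)

Hensel: r_{i+1} = r_i − f(r_i)/f′(r_i) mod 23^{i+2}, where f′(x) = 3x². Iterate:
  r_0 = 19 (mod 23)
  r_1 = 157 (mod 529)
  r_2 = 9150 (mod 12167)
  r_3 = 264657 (mod 279841)
Final: r = 264657 with f(r) ≡ 0 mod 23^4.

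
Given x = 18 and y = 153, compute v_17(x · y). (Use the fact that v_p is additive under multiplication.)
v_17(2754) = 1

v_p(x) = 0 (factor: 18 = 17^0 · 18); v_p(y) = 1 (factor: 153 = 17^1 · 9). Additivity: v_p(xy) = v_p(x) + v_p(y) = 0 + 1 = 1. (Direct check: xy = 2754 = 17^1 · (162).)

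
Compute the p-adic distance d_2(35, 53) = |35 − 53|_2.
d_2(35, 53) = 1/2

Step 1 — x − y = 35 − 53 = -18. Step 2 — v_2(-18) = 1 (factor: -18 = −(2^1 · 9); the sign does not affect v_p). Step 3 — |x − y|_2 = 2^{-1} = 1/2.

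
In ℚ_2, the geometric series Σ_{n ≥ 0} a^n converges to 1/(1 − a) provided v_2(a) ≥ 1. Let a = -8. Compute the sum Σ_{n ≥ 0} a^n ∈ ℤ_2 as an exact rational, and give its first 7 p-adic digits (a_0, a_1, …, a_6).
Σ a^n = 1/(1 − a) = 1/9;  first 7 digits = (1, 0, 0, 1, 1, 1, 0)

v_2(a) = 3 ≥ 1, so the series converges in ℤ_2 to 1/(1 − a) = 1/(1 − (-8)) = 1/9. Expand this rational in ℤ_2: compute digits iteratively via d_i = x_i mod 2, x_{i+1} = (x_i − d_i)/2. The first 7 digits are (1, 0, 0, 1, 1, 1, 0).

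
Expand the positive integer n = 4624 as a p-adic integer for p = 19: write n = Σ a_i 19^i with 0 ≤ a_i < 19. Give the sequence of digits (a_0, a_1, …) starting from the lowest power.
(a_0, a_1, …) = (7, 15, 12)

Repeated division by 19 gives the digits low-to-high: 4624 = 7 + 15·19^1 + 12·19^2. Digit sequence: (7, 15, 12).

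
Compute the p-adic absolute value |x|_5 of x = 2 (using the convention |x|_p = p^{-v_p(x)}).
|2|_5 = 1

Step 1 — compute v_5(x) by factoring powers of 5 out of the numerator and denominator: v_5(2) = 0. Step 2 — apply |x|_p = p^{-v_p(x)} = 5^{0} = 1.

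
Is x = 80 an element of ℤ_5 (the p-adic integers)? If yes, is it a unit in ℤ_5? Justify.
x ∈ ℤ_5 but not a unit; v_5(x) = 1 > 0

ℤ_5 = {x ∈ ℚ_5 : v_5(x) ≥ 0} and ℤ_5^× = {x ∈ ℤ_5 : v_5(x) = 0}. Here v_5(80) = v_5(num) − v_5(den) = 1; compare against these criteria.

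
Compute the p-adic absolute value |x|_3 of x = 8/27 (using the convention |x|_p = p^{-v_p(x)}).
|8/27|_3 = 27

Step 1 — compute v_3(x) by factoring powers of 3 out of the numerator and denominator: v_3(8/27) = -3. Step 2 — apply |x|_p = p^{-v_p(x)} = 3^{3} = 27.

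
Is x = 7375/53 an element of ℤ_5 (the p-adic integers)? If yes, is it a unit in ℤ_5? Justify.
x ∈ ℤ_5 but not a unit; v_5(x) = 3 > 0

ℤ_5 = {x ∈ ℚ_5 : v_5(x) ≥ 0} and ℤ_5^× = {x ∈ ℤ_5 : v_5(x) = 0}. Here v_5(7375/53) = v_5(num) − v_5(den) = 3; compare against these criteria.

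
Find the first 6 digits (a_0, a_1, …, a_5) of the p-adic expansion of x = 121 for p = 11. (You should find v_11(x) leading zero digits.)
(a_0, …, a_5) = (0, 0, 1, 0, 0, 0)

v_11(121) = 2, so a_0 = ... = a_1 = 0. Factor out: x = 11^2 · u with u = 1 a unit in ℤ_11. Expand u iteratively via a_{v+i} = u_i mod 11, u_{i+1} = (u_i − a_{v+i})/11:
  u_0 = 1;  a_2 = 1;  u_1 = (u_0 − 1)/11 = 0
  u_1 = 0;  a_3 = 0;  u_2 = (u_1 − 0)/11 = 0
  u_2 = 0;  a_4 = 0;  u_3 = (u_2 − 0)/11 = 0
  u_3 = 0;  a_5 = 0;  u_4 = (u_3 − 0)/11 = 0
Digits: (0, 0, 1, 0, 0, 0).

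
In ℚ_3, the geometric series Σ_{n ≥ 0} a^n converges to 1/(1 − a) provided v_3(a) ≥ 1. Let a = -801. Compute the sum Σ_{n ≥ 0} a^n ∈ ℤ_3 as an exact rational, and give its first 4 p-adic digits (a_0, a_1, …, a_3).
Σ a^n = 1/(1 − a) = 1/802;  first 4 digits = (1, 0, 1, 0)

v_3(a) = 2 ≥ 1, so the series converges in ℤ_3 to 1/(1 − a) = 1/(1 − (-801)) = 1/802. Expand this rational in ℤ_3: compute digits iteratively via d_i = x_i mod 3, x_{i+1} = (x_i − d_i)/3. The first 4 digits are (1, 0, 1, 0).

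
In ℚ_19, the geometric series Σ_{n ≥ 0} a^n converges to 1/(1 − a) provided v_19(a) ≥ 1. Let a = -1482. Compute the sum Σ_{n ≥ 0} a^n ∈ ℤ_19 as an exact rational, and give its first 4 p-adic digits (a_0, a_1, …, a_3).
Σ a^n = 1/(1 − a) = 1/1483;  first 4 digits = (1, 17, 18, 7)

v_19(a) = 1 ≥ 1, so the series converges in ℤ_19 to 1/(1 − a) = 1/(1 − (-1482)) = 1/1483. Expand this rational in ℤ_19: compute digits iteratively via d_i = x_i mod 19, x_{i+1} = (x_i − d_i)/19. The first 4 digits are (1, 17, 18, 7).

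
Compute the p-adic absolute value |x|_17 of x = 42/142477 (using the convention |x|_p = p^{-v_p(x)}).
|42/142477|_17 = 4913

Step 1 — compute v_17(x) by factoring powers of 17 out of the numerator and denominator: v_17(42/142477) = -3. Step 2 — apply |x|_p = p^{-v_p(x)} = 17^{3} = 4913.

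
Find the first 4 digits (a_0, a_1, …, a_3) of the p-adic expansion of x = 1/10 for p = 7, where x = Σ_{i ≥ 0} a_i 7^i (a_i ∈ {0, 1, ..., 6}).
(a_0, …, a_3) = (5, 0, 2, 6)

v_7(1/10) = 0 (numerator and denominator both coprime to 7), so x ∈ ℤ_7^×. Compute digits iteratively via a_i = x_i mod 7, x_{i+1} = (x_i − a_i)/7, with x_0 = x:
  x_0 = 1/10;  a_0 = 5;  x_1 = (x_0 − 5)/7 = -7/10
  x_1 = -7/10;  a_1 = 0;  x_2 = (x_1 − 0)/7 = -1/10
  x_2 = -1/10;  a_2 = 2;  x_3 = (x_2 − 2)/7 = -3/10
  x_3 = -3/10;  a_3 = 6;  x_4 = (x_3 − 6)/7 = -9/10
Digits: (5, 0, 2, 6).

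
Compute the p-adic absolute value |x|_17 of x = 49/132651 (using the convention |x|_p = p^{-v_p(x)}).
|49/132651|_17 = 4913

Step 1 — compute v_17(x) by factoring powers of 17 out of the numerator and denominator: v_17(49/132651) = -3. Step 2 — apply |x|_p = p^{-v_p(x)} = 17^{3} = 4913.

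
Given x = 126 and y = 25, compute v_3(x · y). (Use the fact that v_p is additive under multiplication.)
v_3(3150) = 2

v_p(x) = 2 (factor: 126 = 3^2 · 14); v_p(y) = 0 (factor: 25 = 3^0 · 25). Additivity: v_p(xy) = v_p(x) + v_p(y) = 2 + 0 = 2. (Direct check: xy = 3150 = 3^2 · (350).)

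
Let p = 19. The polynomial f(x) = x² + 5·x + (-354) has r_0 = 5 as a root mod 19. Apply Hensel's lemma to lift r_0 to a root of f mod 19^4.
r_3 = 62743 (mod 130321)

Hensel: r_{i+1} = r_i − f(r_i)·(f′(r_i))^{-1} mod 19^{i+2}, f′(x) = 2x + 5. Iterate:
  r_0 = 5 (mod 19)
  r_1 = 290 (mod 361)
  r_2 = 1012 (mod 6859)
  r_3 = 62743 (mod 130321)
Final: r = 62743 satisfies f(r) ≡ 0 mod 19^4.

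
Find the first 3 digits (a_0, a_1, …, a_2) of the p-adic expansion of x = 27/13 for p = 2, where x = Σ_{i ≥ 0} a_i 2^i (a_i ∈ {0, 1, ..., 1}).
(a_0, …, a_2) = (1, 1, 1)

v_2(27/13) = 0 (numerator and denominator both coprime to 2), so x ∈ ℤ_2^×. Compute digits iteratively via a_i = x_i mod 2, x_{i+1} = (x_i − a_i)/2, with x_0 = x:
  x_0 = 27/13;  a_0 = 1;  x_1 = (x_0 − 1)/2 = 7/13
  x_1 = 7/13;  a_1 = 1;  x_2 = (x_1 − 1)/2 = -3/13
  x_2 = -3/13;  a_2 = 1;  x_3 = (x_2 − 1)/2 = -8/13
Digits: (1, 1, 1).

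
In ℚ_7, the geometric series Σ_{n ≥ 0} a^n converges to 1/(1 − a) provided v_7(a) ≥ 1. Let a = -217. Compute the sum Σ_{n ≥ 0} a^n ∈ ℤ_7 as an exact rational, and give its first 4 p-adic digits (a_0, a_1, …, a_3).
Σ a^n = 1/(1 − a) = 1/218;  first 4 digits = (1, 4, 4, 4)

v_7(a) = 1 ≥ 1, so the series converges in ℤ_7 to 1/(1 − a) = 1/(1 − (-217)) = 1/218. Expand this rational in ℤ_7: compute digits iteratively via d_i = x_i mod 7, x_{i+1} = (x_i − d_i)/7. The first 4 digits are (1, 4, 4, 4).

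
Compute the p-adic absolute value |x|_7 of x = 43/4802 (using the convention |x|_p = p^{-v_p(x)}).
|43/4802|_7 = 2401

Step 1 — compute v_7(x) by factoring powers of 7 out of the numerator and denominator: v_7(43/4802) = -4. Step 2 — apply |x|_p = p^{-v_p(x)} = 7^{4} = 2401.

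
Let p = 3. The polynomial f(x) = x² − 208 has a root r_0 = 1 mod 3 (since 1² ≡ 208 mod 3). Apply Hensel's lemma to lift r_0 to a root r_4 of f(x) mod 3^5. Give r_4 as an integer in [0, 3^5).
r_4 = 64 (mod 243)

Hensel's recurrence: r_{i+1} = r_i − f(r_i)·(f′(r_i))^{-1} mod 3^{i+2}, with f′(x) = 2x. Iterate:
  r_0 = 1 (mod 3)
  r_1 = 1 (mod 9)
  r_2 = 10 (mod 27)
  r_3 = 64 (mod 81)
  r_4 = 64 (mod 243)
Final: r_4 = 64, and one checks f(r_4) ≡ 0 mod 3^5.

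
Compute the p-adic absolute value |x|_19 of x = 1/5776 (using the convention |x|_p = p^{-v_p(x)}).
|1/5776|_19 = 361

Step 1 — compute v_19(x) by factoring powers of 19 out of the numerator and denominator: v_19(1/5776) = -2. Step 2 — apply |x|_p = p^{-v_p(x)} = 19^{2} = 361.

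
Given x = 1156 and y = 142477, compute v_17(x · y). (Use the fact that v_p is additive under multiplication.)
v_17(164703412) = 5

v_p(x) = 2 (factor: 1156 = 17^2 · 4); v_p(y) = 3 (factor: 142477 = 17^3 · 29). Additivity: v_p(xy) = v_p(x) + v_p(y) = 2 + 3 = 5. (Direct check: xy = 164703412 = 17^5 · (116).)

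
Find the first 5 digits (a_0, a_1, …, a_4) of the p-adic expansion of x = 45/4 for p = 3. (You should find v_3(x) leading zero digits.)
(a_0, …, a_4) = (0, 0, 2, 2, 0)

v_3(45/4) = 2, so a_0 = ... = a_1 = 0. Factor out: x = 3^2 · u with u = 5/4 a unit in ℤ_3. Expand u iteratively via a_{v+i} = u_i mod 3, u_{i+1} = (u_i − a_{v+i})/3:
  u_0 = 5/4;  a_2 = 2;  u_1 = (u_0 − 2)/3 = -1/4
  u_1 = -1/4;  a_3 = 2;  u_2 = (u_1 − 2)/3 = -3/4
  u_2 = -3/4;  a_4 = 0;  u_3 = (u_2 − 0)/3 = -1/4
Digits: (0, 0, 2, 2, 0).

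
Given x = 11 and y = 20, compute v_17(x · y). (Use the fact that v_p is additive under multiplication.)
v_17(220) = 0

v_p(x) = 0 (factor: 11 = 17^0 · 11); v_p(y) = 0 (factor: 20 = 17^0 · 20). Additivity: v_p(xy) = v_p(x) + v_p(y) = 0 + 0 = 0. (Direct check: xy = 220 = 17^0 · (220).)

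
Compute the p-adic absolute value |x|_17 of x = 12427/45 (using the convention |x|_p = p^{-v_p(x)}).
|12427/45|_17 = 1/289

Step 1 — compute v_17(x) by factoring powers of 17 out of the numerator and denominator: v_17(12427/45) = 2. Step 2 — apply |x|_p = p^{-v_p(x)} = 17^{-2} = 1/289.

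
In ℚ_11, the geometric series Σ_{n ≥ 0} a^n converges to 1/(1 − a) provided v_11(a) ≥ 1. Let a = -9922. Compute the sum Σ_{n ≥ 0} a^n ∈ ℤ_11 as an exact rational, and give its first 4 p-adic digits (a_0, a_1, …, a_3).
Σ a^n = 1/(1 − a) = 1/9923;  first 4 digits = (1, 0, 6, 3)

v_11(a) = 2 ≥ 1, so the series converges in ℤ_11 to 1/(1 − a) = 1/(1 − (-9922)) = 1/9923. Expand this rational in ℤ_11: compute digits iteratively via d_i = x_i mod 11, x_{i+1} = (x_i − d_i)/11. The first 4 digits are (1, 0, 6, 3).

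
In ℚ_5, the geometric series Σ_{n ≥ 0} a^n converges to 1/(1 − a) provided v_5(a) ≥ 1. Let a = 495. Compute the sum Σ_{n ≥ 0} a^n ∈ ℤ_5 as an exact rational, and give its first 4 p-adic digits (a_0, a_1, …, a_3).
Σ a^n = 1/(1 − a) = -1/494;  first 4 digits = (1, 4, 0, 3)

v_5(a) = 1 ≥ 1, so the series converges in ℤ_5 to 1/(1 − a) = 1/(1 − 495) = -1/494. Expand this rational in ℤ_5: compute digits iteratively via d_i = x_i mod 5, x_{i+1} = (x_i − d_i)/5. The first 4 digits are (1, 4, 0, 3).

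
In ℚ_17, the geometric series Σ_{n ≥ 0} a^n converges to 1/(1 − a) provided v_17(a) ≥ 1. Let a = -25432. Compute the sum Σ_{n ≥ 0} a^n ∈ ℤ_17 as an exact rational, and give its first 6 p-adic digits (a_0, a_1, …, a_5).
Σ a^n = 1/(1 − a) = 1/25433;  first 6 digits = (1, 0, 14, 11, 8, 13)

v_17(a) = 2 ≥ 1, so the series converges in ℤ_17 to 1/(1 − a) = 1/(1 − (-25432)) = 1/25433. Expand this rational in ℤ_17: compute digits iteratively via d_i = x_i mod 17, x_{i+1} = (x_i − d_i)/17. The first 6 digits are (1, 0, 14, 11, 8, 13).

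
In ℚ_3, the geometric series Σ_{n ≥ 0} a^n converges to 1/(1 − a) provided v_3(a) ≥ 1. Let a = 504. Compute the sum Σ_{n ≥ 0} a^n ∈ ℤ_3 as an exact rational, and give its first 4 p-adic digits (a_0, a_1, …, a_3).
Σ a^n = 1/(1 − a) = -1/503;  first 4 digits = (1, 0, 2, 0)

v_3(a) = 2 ≥ 1, so the series converges in ℤ_3 to 1/(1 − a) = 1/(1 − 504) = -1/503. Expand this rational in ℤ_3: compute digits iteratively via d_i = x_i mod 3, x_{i+1} = (x_i − d_i)/3. The first 4 digits are (1, 0, 2, 0).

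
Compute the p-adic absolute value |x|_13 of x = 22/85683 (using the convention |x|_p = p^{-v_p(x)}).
|22/85683|_13 = 28561

Step 1 — compute v_13(x) by factoring powers of 13 out of the numerator and denominator: v_13(22/85683) = -4. Step 2 — apply |x|_p = p^{-v_p(x)} = 13^{4} = 28561.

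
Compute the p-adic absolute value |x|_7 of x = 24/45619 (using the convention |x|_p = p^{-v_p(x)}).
|24/45619|_7 = 2401

Step 1 — compute v_7(x) by factoring powers of 7 out of the numerator and denominator: v_7(24/45619) = -4. Step 2 — apply |x|_p = p^{-v_p(x)} = 7^{4} = 2401.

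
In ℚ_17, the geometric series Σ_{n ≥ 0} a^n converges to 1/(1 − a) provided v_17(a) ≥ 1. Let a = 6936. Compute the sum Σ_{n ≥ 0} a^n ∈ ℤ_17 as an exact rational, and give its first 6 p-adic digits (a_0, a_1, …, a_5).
Σ a^n = 1/(1 − a) = -1/6935;  first 6 digits = (1, 0, 7, 1, 15, 16)

v_17(a) = 2 ≥ 1, so the series converges in ℤ_17 to 1/(1 − a) = 1/(1 − 6936) = -1/6935. Expand this rational in ℤ_17: compute digits iteratively via d_i = x_i mod 17, x_{i+1} = (x_i − d_i)/17. The first 6 digits are (1, 0, 7, 1, 15, 16).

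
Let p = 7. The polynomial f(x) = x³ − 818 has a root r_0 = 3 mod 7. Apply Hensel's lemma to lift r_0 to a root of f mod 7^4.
r_3 = 1515 (mod 2401)

Hensel: r_{i+1} = r_i − f(r_i)/f′(r_i) mod 7^{i+2}, where f′(x) = 3x². Iterate:
  r_0 = 3 (mod 7)
  r_1 = 45 (mod 49)
  r_2 = 143 (mod 343)
  r_3 = 1515 (mod 2401)
Final: r = 1515 with f(r) ≡ 0 mod 7^4.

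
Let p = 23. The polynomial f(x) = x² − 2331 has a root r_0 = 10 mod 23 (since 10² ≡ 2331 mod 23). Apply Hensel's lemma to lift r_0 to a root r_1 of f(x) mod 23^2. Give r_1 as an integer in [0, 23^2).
r_1 = 148 (mod 529)

Hensel's recurrence: r_{i+1} = r_i − f(r_i)·(f′(r_i))^{-1} mod 23^{i+2}, with f′(x) = 2x. Iterate:
  r_0 = 10 (mod 23)
  r_1 = 148 (mod 529)
Final: r_1 = 148, and one checks f(r_1) ≡ 0 mod 23^2.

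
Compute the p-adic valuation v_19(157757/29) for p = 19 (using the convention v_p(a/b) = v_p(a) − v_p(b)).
v_19(157757/29) = 3

Factor powers of 19 from the numerator and denominator of the reduced fraction: 157757 = 19^3 · 23 and 29 = 19^0 · 29. Apply v_p(a/b) = v_p(a) − v_p(b): v_19(157757/29) = 3 − 0 = 3.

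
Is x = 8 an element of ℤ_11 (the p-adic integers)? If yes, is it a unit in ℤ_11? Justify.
x ∈ ℤ_11^× (unit); v_11(x) = 0

ℤ_11 = {x ∈ ℚ_11 : v_11(x) ≥ 0} and ℤ_11^× = {x ∈ ℤ_11 : v_11(x) = 0}. Here v_11(8) = v_11(num) − v_11(den) = 0; compare against these criteria.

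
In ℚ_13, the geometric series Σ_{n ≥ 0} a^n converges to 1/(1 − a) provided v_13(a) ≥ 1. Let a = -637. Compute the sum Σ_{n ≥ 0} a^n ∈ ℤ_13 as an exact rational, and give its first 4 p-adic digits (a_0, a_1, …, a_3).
Σ a^n = 1/(1 − a) = 1/638;  first 4 digits = (1, 3, 5, 3)

v_13(a) = 1 ≥ 1, so the series converges in ℤ_13 to 1/(1 − a) = 1/(1 − (-637)) = 1/638. Expand this rational in ℤ_13: compute digits iteratively via d_i = x_i mod 13, x_{i+1} = (x_i − d_i)/13. The first 4 digits are (1, 3, 5, 3).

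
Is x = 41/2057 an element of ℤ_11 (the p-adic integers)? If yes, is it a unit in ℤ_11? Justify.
x ∉ ℤ_11 (v_11(x) = -2 < 0)

ℤ_11 = {x ∈ ℚ_11 : v_11(x) ≥ 0} and ℤ_11^× = {x ∈ ℤ_11 : v_11(x) = 0}. Here v_11(41/2057) = v_11(num) − v_11(den) = -2; compare against these criteria.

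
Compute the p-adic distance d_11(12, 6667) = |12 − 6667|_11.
d_11(12, 6667) = 1/1331

Step 1 — x − y = 12 − 6667 = -6655. Step 2 — v_11(-6655) = 3 (factor: -6655 = −(11^3 · 5); the sign does not affect v_p). Step 3 — |x − y|_11 = 11^{-3} = 1/1331.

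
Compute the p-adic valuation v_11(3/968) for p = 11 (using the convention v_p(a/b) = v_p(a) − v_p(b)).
v_11(3/968) = -2

Factor powers of 11 from the numerator and denominator of the reduced fraction: 3 = 11^0 · 3 and 968 = 11^2 · 8. Apply v_p(a/b) = v_p(a) − v_p(b): v_11(3/968) = 0 − 2 = -2.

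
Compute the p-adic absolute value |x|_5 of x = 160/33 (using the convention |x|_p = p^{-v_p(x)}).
|160/33|_5 = 1/5

Step 1 — compute v_5(x) by factoring powers of 5 out of the numerator and denominator: v_5(160/33) = 1. Step 2 — apply |x|_p = p^{-v_p(x)} = 5^{-1} = 1/5.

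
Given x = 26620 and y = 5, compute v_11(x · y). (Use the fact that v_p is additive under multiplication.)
v_11(133100) = 3

v_p(x) = 3 (factor: 26620 = 11^3 · 20); v_p(y) = 0 (factor: 5 = 11^0 · 5). Additivity: v_p(xy) = v_p(x) + v_p(y) = 3 + 0 = 3. (Direct check: xy = 133100 = 11^3 · (100).)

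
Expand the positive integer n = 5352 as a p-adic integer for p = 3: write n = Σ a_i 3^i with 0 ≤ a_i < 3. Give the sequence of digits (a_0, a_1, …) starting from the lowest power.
(a_0, a_1, …) = (0, 2, 0, 0, 0, 1, 1, 2)

Repeated division by 3 gives the digits low-to-high: 5352 = 2·3^1 + 1·3^5 + 1·3^6 + 2·3^7. Digit sequence: (0, 2, 0, 0, 0, 1, 1, 2).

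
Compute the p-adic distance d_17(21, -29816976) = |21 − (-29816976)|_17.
d_17(21, -29816976) = 1/1419857

Step 1 — x − y = 21 − (-29816976) = 29816997. Step 2 — v_17(29816997) = 5 (factor: 29816997 = (17^5 · 21); the sign does not affect v_p). Step 3 — |x − y|_17 = 17^{-5} = 1/1419857.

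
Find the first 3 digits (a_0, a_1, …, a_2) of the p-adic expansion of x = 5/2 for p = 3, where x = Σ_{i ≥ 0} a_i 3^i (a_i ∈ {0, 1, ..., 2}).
(a_0, …, a_2) = (1, 2, 1)

v_3(5/2) = 0 (numerator and denominator both coprime to 3), so x ∈ ℤ_3^×. Compute digits iteratively via a_i = x_i mod 3, x_{i+1} = (x_i − a_i)/3, with x_0 = x:
  x_0 = 5/2;  a_0 = 1;  x_1 = (x_0 − 1)/3 = 1/2
  x_1 = 1/2;  a_1 = 2;  x_2 = (x_1 − 2)/3 = -1/2
  x_2 = -1/2;  a_2 = 1;  x_3 = (x_2 − 1)/3 = -1/2
Digits: (1, 2, 1).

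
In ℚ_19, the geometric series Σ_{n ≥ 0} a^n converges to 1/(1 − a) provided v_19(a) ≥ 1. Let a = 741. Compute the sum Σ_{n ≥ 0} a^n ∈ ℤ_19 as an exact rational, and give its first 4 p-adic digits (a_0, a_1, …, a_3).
Σ a^n = 1/(1 − a) = -1/740;  first 4 digits = (1, 1, 3, 5)

v_19(a) = 1 ≥ 1, so the series converges in ℤ_19 to 1/(1 − a) = 1/(1 − 741) = -1/740. Expand this rational in ℤ_19: compute digits iteratively via d_i = x_i mod 19, x_{i+1} = (x_i − d_i)/19. The first 4 digits are (1, 1, 3, 5).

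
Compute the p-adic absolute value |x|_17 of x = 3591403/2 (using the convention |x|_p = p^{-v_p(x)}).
|3591403/2|_17 = 1/83521

Step 1 — compute v_17(x) by factoring powers of 17 out of the numerator and denominator: v_17(3591403/2) = 4. Step 2 — apply |x|_p = p^{-v_p(x)} = 17^{-4} = 1/83521.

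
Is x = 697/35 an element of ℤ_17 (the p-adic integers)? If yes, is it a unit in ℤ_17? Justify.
x ∈ ℤ_17 but not a unit; v_17(x) = 1 > 0

ℤ_17 = {x ∈ ℚ_17 : v_17(x) ≥ 0} and ℤ_17^× = {x ∈ ℤ_17 : v_17(x) = 0}. Here v_17(697/35) = v_17(num) − v_17(den) = 1; compare against these criteria.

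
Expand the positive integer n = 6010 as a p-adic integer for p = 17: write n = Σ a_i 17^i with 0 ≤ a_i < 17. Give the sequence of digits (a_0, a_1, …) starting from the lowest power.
(a_0, a_1, …) = (9, 13, 3, 1)

Repeated division by 17 gives the digits low-to-high: 6010 = 9 + 13·17^1 + 3·17^2 + 1·17^3. Digit sequence: (9, 13, 3, 1).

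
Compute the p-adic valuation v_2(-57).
v_2(-57) = 0

v_2(n) is the largest exponent k such that 2^k divides n. Factor out: -57 = -2^0 · 57. (Sign doesn't affect v_p.) So v_2(-57) = 0.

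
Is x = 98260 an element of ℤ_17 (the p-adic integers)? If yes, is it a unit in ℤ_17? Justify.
x ∈ ℤ_17 but not a unit; v_17(x) = 3 > 0

ℤ_17 = {x ∈ ℚ_17 : v_17(x) ≥ 0} and ℤ_17^× = {x ∈ ℤ_17 : v_17(x) = 0}. Here v_17(98260) = v_17(num) − v_17(den) = 3; compare against these criteria.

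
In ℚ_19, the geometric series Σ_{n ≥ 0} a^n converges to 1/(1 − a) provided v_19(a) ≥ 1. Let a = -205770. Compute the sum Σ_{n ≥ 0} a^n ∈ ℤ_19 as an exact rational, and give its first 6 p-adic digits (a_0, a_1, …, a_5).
Σ a^n = 1/(1 − a) = 1/205771;  first 6 digits = (1, 0, 0, 8, 17, 18)

v_19(a) = 3 ≥ 1, so the series converges in ℤ_19 to 1/(1 − a) = 1/(1 − (-205770)) = 1/205771. Expand this rational in ℤ_19: compute digits iteratively via d_i = x_i mod 19, x_{i+1} = (x_i − d_i)/19. The first 6 digits are (1, 0, 0, 8, 17, 18).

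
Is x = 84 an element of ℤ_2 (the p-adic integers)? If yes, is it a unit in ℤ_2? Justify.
x ∈ ℤ_2 but not a unit; v_2(x) = 2 > 0

ℤ_2 = {x ∈ ℚ_2 : v_2(x) ≥ 0} and ℤ_2^× = {x ∈ ℤ_2 : v_2(x) = 0}. Here v_2(84) = v_2(num) − v_2(den) = 2; compare against these criteria.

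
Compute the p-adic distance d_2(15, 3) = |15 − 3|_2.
d_2(15, 3) = 1/4

Step 1 — x − y = 15 − 3 = 12. Step 2 — v_2(12) = 2 (factor: 12 = (2^2 · 3); the sign does not affect v_p). Step 3 — |x − y|_2 = 2^{-2} = 1/4.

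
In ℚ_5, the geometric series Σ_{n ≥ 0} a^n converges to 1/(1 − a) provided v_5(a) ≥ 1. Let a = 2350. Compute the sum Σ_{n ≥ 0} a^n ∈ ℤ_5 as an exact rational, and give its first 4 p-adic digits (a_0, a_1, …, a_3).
Σ a^n = 1/(1 − a) = -1/2349;  first 4 digits = (1, 0, 4, 3)

v_5(a) = 2 ≥ 1, so the series converges in ℤ_5 to 1/(1 − a) = 1/(1 − 2350) = -1/2349. Expand this rational in ℤ_5: compute digits iteratively via d_i = x_i mod 5, x_{i+1} = (x_i − d_i)/5. The first 4 digits are (1, 0, 4, 3).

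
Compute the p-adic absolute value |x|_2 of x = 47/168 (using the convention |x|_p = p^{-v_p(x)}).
|47/168|_2 = 8

Step 1 — compute v_2(x) by factoring powers of 2 out of the numerator and denominator: v_2(47/168) = -3. Step 2 — apply |x|_p = p^{-v_p(x)} = 2^{3} = 8.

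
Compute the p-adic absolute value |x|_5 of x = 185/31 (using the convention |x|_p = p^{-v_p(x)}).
|185/31|_5 = 1/5

Step 1 — compute v_5(x) by factoring powers of 5 out of the numerator and denominator: v_5(185/31) = 1. Step 2 — apply |x|_p = p^{-v_p(x)} = 5^{-1} = 1/5.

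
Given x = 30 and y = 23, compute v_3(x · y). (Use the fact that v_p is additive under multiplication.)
v_3(690) = 1

v_p(x) = 1 (factor: 30 = 3^1 · 10); v_p(y) = 0 (factor: 23 = 3^0 · 23). Additivity: v_p(xy) = v_p(x) + v_p(y) = 1 + 0 = 1. (Direct check: xy = 690 = 3^1 · (230).)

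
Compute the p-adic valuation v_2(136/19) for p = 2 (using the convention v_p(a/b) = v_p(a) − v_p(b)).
v_2(136/19) = 3

Factor powers of 2 from the numerator and denominator of the reduced fraction: 136 = 2^3 · 17 and 19 = 2^0 · 19. Apply v_p(a/b) = v_p(a) − v_p(b): v_2(136/19) = 3 − 0 = 3.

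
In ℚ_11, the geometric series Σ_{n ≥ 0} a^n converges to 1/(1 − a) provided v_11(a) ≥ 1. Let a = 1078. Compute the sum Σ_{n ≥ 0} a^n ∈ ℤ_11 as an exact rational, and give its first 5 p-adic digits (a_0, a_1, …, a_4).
Σ a^n = 1/(1 − a) = -1/1077;  first 5 digits = (1, 10, 9, 3, 8)

v_11(a) = 1 ≥ 1, so the series converges in ℤ_11 to 1/(1 − a) = 1/(1 − 1078) = -1/1077. Expand this rational in ℤ_11: compute digits iteratively via d_i = x_i mod 11, x_{i+1} = (x_i − d_i)/11. The first 5 digits are (1, 10, 9, 3, 8).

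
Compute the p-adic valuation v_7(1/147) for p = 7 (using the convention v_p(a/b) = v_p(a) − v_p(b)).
v_7(1/147) = -2

Factor powers of 7 from the numerator and denominator of the reduced fraction: 1 = 7^0 · 1 and 147 = 7^2 · 3. Apply v_p(a/b) = v_p(a) − v_p(b): v_7(1/147) = 0 − 2 = -2.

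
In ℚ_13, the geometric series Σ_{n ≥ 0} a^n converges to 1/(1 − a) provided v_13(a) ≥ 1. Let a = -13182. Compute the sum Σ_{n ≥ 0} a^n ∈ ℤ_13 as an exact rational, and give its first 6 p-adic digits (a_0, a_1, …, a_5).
Σ a^n = 1/(1 − a) = 1/13183;  first 6 digits = (1, 0, 0, 7, 12, 12)

v_13(a) = 3 ≥ 1, so the series converges in ℤ_13 to 1/(1 − a) = 1/(1 − (-13182)) = 1/13183. Expand this rational in ℤ_13: compute digits iteratively via d_i = x_i mod 13, x_{i+1} = (x_i − d_i)/13. The first 6 digits are (1, 0, 0, 7, 12, 12).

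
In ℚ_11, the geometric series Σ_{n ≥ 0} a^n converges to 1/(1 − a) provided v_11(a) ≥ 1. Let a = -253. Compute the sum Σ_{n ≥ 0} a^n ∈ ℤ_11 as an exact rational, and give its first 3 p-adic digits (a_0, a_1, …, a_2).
Σ a^n = 1/(1 − a) = 1/254;  first 3 digits = (1, 10, 9)

v_11(a) = 1 ≥ 1, so the series converges in ℤ_11 to 1/(1 − a) = 1/(1 − (-253)) = 1/254. Expand this rational in ℤ_11: compute digits iteratively via d_i = x_i mod 11, x_{i+1} = (x_i − d_i)/11. The first 3 digits are (1, 10, 9).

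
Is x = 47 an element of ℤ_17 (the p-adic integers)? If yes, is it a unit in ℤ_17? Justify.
x ∈ ℤ_17^× (unit); v_17(x) = 0

ℤ_17 = {x ∈ ℚ_17 : v_17(x) ≥ 0} and ℤ_17^× = {x ∈ ℤ_17 : v_17(x) = 0}. Here v_17(47) = v_17(num) − v_17(den) = 0; compare against these criteria.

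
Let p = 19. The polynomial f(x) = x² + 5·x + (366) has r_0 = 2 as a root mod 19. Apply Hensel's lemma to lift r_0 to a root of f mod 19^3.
r_2 = 4372 (mod 6859)

Hensel: r_{i+1} = r_i − f(r_i)·(f′(r_i))^{-1} mod 19^{i+2}, f′(x) = 2x + 5. Iterate:
  r_0 = 2 (mod 19)
  r_1 = 40 (mod 361)
  r_2 = 4372 (mod 6859)
Final: r = 4372 satisfies f(r) ≡ 0 mod 19^3.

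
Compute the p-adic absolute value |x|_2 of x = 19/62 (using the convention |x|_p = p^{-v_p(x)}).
|19/62|_2 = 2

Step 1 — compute v_2(x) by factoring powers of 2 out of the numerator and denominator: v_2(19/62) = -1. Step 2 — apply |x|_p = p^{-v_p(x)} = 2^{1} = 2.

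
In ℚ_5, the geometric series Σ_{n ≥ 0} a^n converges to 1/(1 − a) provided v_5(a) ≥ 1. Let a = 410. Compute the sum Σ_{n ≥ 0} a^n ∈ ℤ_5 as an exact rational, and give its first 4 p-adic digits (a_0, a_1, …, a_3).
Σ a^n = 1/(1 − a) = -1/409;  first 4 digits = (1, 2, 0, 1)

v_5(a) = 1 ≥ 1, so the series converges in ℤ_5 to 1/(1 − a) = 1/(1 − 410) = -1/409. Expand this rational in ℤ_5: compute digits iteratively via d_i = x_i mod 5, x_{i+1} = (x_i − d_i)/5. The first 4 digits are (1, 2, 0, 1).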